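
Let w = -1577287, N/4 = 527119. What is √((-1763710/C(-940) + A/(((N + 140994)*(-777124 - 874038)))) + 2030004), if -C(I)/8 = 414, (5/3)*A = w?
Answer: √133367118520635360122818905038970638/256282517505660 ≈ 1425.0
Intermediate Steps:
N = 2108476 (N = 4*527119 = 2108476)
A = -4731861/5 (A = (⅗)*(-1577287) = -4731861/5 ≈ -9.4637e+5)
C(I) = -3312 (C(I) = -8*414 = -3312)
√((-1763710/C(-940) + A/(((N + 140994)*(-777124 - 874038)))) + 2030004) = √((-1763710/(-3312) - 4731861*1/((-777124 - 874038)*(2108476 + 140994))/5) + 2030004) = √((-1763710*(-1/3312) - 4731861/(5*(2249470*(-1651162)))) + 2030004) = √((881855/1656 - 4731861/5/(-3714239384140)) + 2030004) = √((881855/1656 - 4731861/5*(-1/3714239384140)) + 2030004) = √((881855/1656 + 4731861/18571196920700) + 2030004) = √(4094275717084965079/7688475525169800 + 2030004) = √(15611730345713879644279/7688475525169800) = √133367118520635360122818905038970638/256282517505660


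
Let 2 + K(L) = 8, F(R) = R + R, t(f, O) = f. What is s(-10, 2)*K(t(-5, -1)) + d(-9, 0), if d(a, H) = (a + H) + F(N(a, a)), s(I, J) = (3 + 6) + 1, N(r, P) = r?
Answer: 33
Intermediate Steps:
F(R) = 2*R
s(I, J) = 10 (s(I, J) = 9 + 1 = 10)
K(L) = 6 (K(L) = -2 + 8 = 6)
d(a, H) = H + 3*a (d(a, H) = (a + H) + 2*a = (H + a) + 2*a = H + 3*a)
s(-10, 2)*K(t(-5, -1)) + d(-9, 0) = 10*6 + (0 + 3*(-9)) = 60 + (0 - 27) = 60 - 27 = 33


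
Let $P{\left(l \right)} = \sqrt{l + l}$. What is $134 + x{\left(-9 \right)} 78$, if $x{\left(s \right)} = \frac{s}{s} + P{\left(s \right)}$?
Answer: $212 + 234 i \sqrt{2} \approx 212.0 + 330.93 i$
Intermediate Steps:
$P{\left(l \right)} = \sqrt{2} \sqrt{l}$ ($P{\left(l \right)} = \sqrt{2 l} = \sqrt{2} \sqrt{l}$)
$x{\left(s \right)} = 1 + \sqrt{2} \sqrt{s}$ ($x{\left(s \right)} = \frac{s}{s} + \sqrt{2} \sqrt{s} = 1 + \sqrt{2} \sqrt{s}$)
$134 + x{\left(-9 \right)} 78 = 134 + \left(1 + \sqrt{2} \sqrt{-9}\right) 78 = 134 + \left(1 + \sqrt{2} \cdot 3 i\right) 78 = 134 + \left(1 + 3 i \sqrt{2}\right) 78 = 134 + \left(78 + 234 i \sqrt{2}\right) = 212 + 234 i \sqrt{2}$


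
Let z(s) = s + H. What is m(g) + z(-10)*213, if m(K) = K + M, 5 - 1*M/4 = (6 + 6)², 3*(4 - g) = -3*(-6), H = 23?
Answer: 2211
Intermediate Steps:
g = -2 (g = 4 - (-1)*(-6) = 4 - ⅓*18 = 4 - 6 = -2)
M = -556 (M = 20 - 4*(6 + 6)² = 20 - 4*12² = 20 - 4*144 = 20 - 576 = -556)
z(s) = 23 + s (z(s) = s + 23 = 23 + s)
m(K) = -556 + K (m(K) = K - 556 = -556 + K)
m(g) + z(-10)*213 = (-556 - 2) + (23 - 10)*213 = -558 + 13*213 = -558 + 2769 = 2211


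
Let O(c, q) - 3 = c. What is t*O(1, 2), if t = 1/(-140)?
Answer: -1/35 ≈ -0.028571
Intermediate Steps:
O(c, q) = 3 + c
t = -1/140 ≈ -0.0071429
t*O(1, 2) = -(3 + 1)/140 = -1/140*4 = -1/35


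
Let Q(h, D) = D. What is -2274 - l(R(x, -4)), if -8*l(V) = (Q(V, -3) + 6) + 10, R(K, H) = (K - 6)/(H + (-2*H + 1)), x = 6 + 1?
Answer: -18179/8 ≈ -2272.4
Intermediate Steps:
x = 7
R(K, H) = (-6 + K)/(1 - H) (R(K, H) = (-6 + K)/(H + (1 - 2*H)) = (-6 + K)/(1 - H))
l(V) = -13/8 (l(V) = -((-3 + 6) + 10)/8 = -(3 + 10)/8 = -⅛*13 = -13/8)
-2274 - l(R(x, -4)) = -2274 - 1*(-13/8) = -2274 + 13/8 = -18179/8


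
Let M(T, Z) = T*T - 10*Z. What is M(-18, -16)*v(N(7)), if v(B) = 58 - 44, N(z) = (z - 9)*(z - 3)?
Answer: 6776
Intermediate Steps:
N(z) = (-9 + z)*(-3 + z)
M(T, Z) = T² - 10*Z
v(B) = 14
M(-18, -16)*v(N(7)) = ((-18)² - 10*(-16))*14 = (324 + 160)*14 = 484*14 = 6776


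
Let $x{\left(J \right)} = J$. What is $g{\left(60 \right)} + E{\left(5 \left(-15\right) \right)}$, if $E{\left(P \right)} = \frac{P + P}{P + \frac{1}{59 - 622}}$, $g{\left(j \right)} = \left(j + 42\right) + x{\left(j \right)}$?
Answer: $\frac{3462531}{21113} \approx 164.0$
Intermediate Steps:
$g{\left(j \right)} = 42 + 2 j$ ($g{\left(j \right)} = \left(j + 42\right) + j = \left(42 + j\right) + j = 42 + 2 j$)
$E{\left(P \right)} = \frac{2 P}{- \frac{1}{563} + P}$ ($E{\left(P \right)} = \frac{2 P}{P + \frac{1}{-563}} = \frac{2 P}{P - \frac{1}{563}} = \frac{2 P}{- \frac{1}{563} + P}$)
$g{\left(60 \right)} + E{\left(5 \left(-15\right) \right)} = \left(42 + 2 \cdot 60\right) + \frac{1126 \cdot 5 \left(-15\right)}{-1 + 563 \cdot 5 \left(-15\right)} = \left(42 + 120\right) + 1126 \left(-75\right) \frac{1}{-1 + 563 \left(-75\right)} = 162 + 1126 \left(-75\right) \frac{1}{-1 - 42225} = 162 + 1126 \left(-75\right) \frac{1}{-42226} = 162 + 1126 \left(-75\right) \left(- \frac{1}{42226}\right) = 162 + \frac{42225}{21113} = \frac{3462531}{21113}$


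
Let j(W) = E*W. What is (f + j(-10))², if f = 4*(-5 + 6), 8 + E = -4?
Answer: 15376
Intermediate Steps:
E = -12 (E = -8 - 4 = -12)
j(W) = -12*W
f = 4 (f = 4*1 = 4)
(f + j(-10))² = (4 - 12*(-10))² = (4 + 120)² = 124² = 15376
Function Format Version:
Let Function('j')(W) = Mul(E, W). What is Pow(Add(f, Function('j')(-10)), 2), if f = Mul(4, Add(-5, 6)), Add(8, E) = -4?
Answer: 15376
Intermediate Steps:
E = -12 (E = Add(-8, -4) = -12)
Function('j')(W) = Mul(-12, W)
f = 4 (f = Mul(4, 1) = 4)
Pow(Add(f, Function('j')(-10)), 2) = Pow(Add(4, Mul(-12, -10)), 2) = Pow(Add(4, 120), 2) = Pow(124, 2) = 15376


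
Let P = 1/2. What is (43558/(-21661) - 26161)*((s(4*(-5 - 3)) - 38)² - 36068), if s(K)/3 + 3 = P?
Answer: 77068408691189/86644 ≈ 8.8948e+8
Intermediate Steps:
P = ½ ≈ 0.50000
s(K) = -15/2 (s(K) = -9 + 3*(½) = -9 + 3/2 = -15/2)
(43558/(-21661) - 26161)*((s(4*(-5 - 3)) - 38)² - 36068) = (43558/(-21661) - 26161)*((-15/2 - 38)² - 36068) = (43558*(-1/21661) - 26161)*((-91/2)² - 36068) = (-43558/21661 - 26161)*(8281/4 - 36068) = -566716979/21661*(-135991/4) = 77068408691189/86644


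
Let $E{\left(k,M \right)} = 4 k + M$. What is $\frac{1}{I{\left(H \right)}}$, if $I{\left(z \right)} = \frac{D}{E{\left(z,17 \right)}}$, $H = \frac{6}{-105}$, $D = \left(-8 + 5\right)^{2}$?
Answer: $\frac{587}{315} \approx 1.8635$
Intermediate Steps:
$D = 9$ ($D = \left(-3\right)^{2} = 9$)
$E{\left(k,M \right)} = M + 4 k$
$H = - \frac{2}{35}$ ($H = 6 \left(- \frac{1}{105}\right) = - \frac{2}{35} \approx -0.057143$)
$I{\left(z \right)} = \frac{9}{17 + 4 z}$
$\frac{1}{I{\left(H \right)}} = \frac{1}{9 \frac{1}{17 + 4 \left(- \frac{2}{35}\right)}} = \frac{1}{9 \frac{1}{17 - \frac{8}{35}}} = \frac{1}{9 \frac{1}{\frac{587}{35}}} = \frac{1}{9 \cdot \frac{35}{587}} = \frac{1}{\frac{315}{587}} = \frac{587}{315}$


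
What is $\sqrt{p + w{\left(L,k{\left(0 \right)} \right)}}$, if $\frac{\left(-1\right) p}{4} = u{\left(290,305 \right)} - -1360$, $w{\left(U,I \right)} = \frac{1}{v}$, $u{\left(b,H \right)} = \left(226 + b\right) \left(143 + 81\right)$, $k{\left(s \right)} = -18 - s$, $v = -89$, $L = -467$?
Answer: $\frac{3 i \sqrt{411694865}}{89} \approx 683.94 i$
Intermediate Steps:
$u{\left(b,H \right)} = 50624 + 224 b$ ($u{\left(b,H \right)} = \left(226 + b\right) 224 = 50624 + 224 b$)
$w{\left(U,I \right)} = - \frac{1}{89}$ ($w{\left(U,I \right)} = \frac{1}{-89} = - \frac{1}{89}$)
$p = -467776$ ($p = - 4 \left(\left(50624 + 224 \cdot 290\right) - -1360\right) = - 4 \left(\left(50624 + 64960\right) + 1360\right) = - 4 \left(115584 + 1360\right) = \left(-4\right) 116944 = -467776$)
$\sqrt{p + w{\left(L,k{\left(0 \right)} \right)}} = \sqrt{-467776 - \frac{1}{89}} = \sqrt{- \frac{41632065}{89}} = \frac{3 i \sqrt{411694865}}{89}$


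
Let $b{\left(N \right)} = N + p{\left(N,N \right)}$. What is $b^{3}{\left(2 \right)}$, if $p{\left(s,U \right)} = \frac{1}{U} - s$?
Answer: $\frac{1}{8} \approx 0.125$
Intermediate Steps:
$b{\left(N \right)} = \frac{1}{N}$ ($b{\left(N \right)} = N - \left(N - \frac{1}{N}\right) = \frac{1}{N}$)
$b^{3}{\left(2 \right)} = \left(\frac{1}{2}\right)^{3} = \frac{1}{8}$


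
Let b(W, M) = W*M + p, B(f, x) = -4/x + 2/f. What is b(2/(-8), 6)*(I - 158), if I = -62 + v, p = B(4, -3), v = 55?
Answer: -55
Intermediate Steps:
p = 11/6 (p = -4/(-3) + 2/4 = -4*(-⅓) + 2*(¼) = 4/3 + ½ = 11/6 ≈ 1.8333)
b(W, M) = 11/6 + M*W (b(W, M) = W*M + 11/6 = M*W + 11/6 = 11/6 + M*W)
I = -7 (I = -62 + 55 = -7)
b(2/(-8), 6)*(I - 158) = (11/6 + 6*(2/(-8)))*(-7 - 158) = (11/6 + 6*(2*(-⅛)))*(-165) = (11/6 + 6*(-¼))*(-165) = (11/6 - 3/2)*(-165) = (⅓)*(-165) = -55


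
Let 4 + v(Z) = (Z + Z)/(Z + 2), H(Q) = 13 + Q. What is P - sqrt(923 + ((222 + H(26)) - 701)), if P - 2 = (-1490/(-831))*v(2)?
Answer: -936/277 - sqrt(483) ≈ -25.356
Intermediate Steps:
v(Z) = -4 + 2*Z/(2 + Z) (v(Z) = -4 + (Z + Z)/(Z + 2) = -4 + (2*Z)/(2 + Z) = -4 + 2*Z/(2 + Z))
P = -936/277 (P = 2 + (-1490/(-831))*(2*(-4 - 1*2)/(2 + 2)) = 2 + (-1490*(-1/831))*(2*(-4 - 2)/4) = 2 + 1490*(2*(1/4)*(-6))/831 = 2 + (1490/831)*(-3) = 2 - 1490/277 = -936/277 ≈ -3.3791)
P - sqrt(923 + ((222 + H(26)) - 701)) = -936/277 - sqrt(923 + ((222 + (13 + 26)) - 701)) = -936/277 - sqrt(923 + ((222 + 39) - 701)) = -936/277 - sqrt(923 + (261 - 701)) = -936/277 - sqrt(923 - 440) = -936/277 - sqrt(483)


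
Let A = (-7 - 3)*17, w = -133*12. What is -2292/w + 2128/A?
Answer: -125277/11305 ≈ -11.082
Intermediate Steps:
w = -1596
A = -170 (A = -10*17 = -170)
-2292/w + 2128/A = -2292/(-1596) + 2128/(-170) = -2292*(-1/1596) + 2128*(-1/170) = 191/133 - 1064/85 = -125277/11305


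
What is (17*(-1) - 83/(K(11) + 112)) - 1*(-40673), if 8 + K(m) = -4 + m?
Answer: 4512733/111 ≈ 40655.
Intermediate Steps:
K(m) = -12 + m (K(m) = -8 + (-4 + m) = -12 + m)
(17*(-1) - 83/(K(11) + 112)) - 1*(-40673) = (17*(-1) - 83/((-12 + 11) + 112)) - 1*(-40673) = (-17 - 83/(-1 + 112)) + 40673 = (-17 - 83/111) + 40673 = -1970/111 + 40673 = 4512733/111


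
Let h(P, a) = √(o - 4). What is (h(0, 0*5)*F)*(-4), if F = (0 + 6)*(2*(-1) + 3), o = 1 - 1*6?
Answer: -72*I ≈ -72.0*I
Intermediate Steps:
o = -5 (o = 1 - 6 = -5)
h(P, a) = 3*I (h(P, a) = √(-5 - 4) = √(-9) = 3*I)
F = 6 (F = 6*(-2 + 3) = 6*1 = 6)
(h(0, 0*5)*F)*(-4) = ((3*I)*6)*(-4) = (18*I)*(-4) = -72*I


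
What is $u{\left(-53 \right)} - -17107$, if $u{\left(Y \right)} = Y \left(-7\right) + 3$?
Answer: $17481$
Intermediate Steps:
$u{\left(Y \right)} = 3 - 7 Y$ ($u{\left(Y \right)} = - 7 Y + 3 = 3 - 7 Y$)
$u{\left(-53 \right)} - -17107 = \left(3 - -371\right) - -17107 = \left(3 + 371\right) + 17107 = 374 + 17107 = 17481$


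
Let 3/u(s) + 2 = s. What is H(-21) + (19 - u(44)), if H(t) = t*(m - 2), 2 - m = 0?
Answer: 265/14 ≈ 18.929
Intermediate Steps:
m = 2 (m = 2 - 1*0 = 2 + 0 = 2)
u(s) = 3/(-2 + s)
H(t) = 0 (H(t) = t*(2 - 2) = t*0 = 0)
H(-21) + (19 - u(44)) = 0 + (19 - 3/(-2 + 44)) = 0 + (19 - 3/42) = 0 + (19 - 1*1/14) = 0 + (19 - 1/14) = 0 + 265/14 = 265/14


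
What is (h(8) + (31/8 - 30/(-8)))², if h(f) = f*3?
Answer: 64009/64 ≈ 1000.1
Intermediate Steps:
h(f) = 3*f
(h(8) + (31/8 - 30/(-8)))² = (3*8 + (31/8 - 30/(-8)))² = (24 + (31*(⅛) - 30*(-⅛)))² = (24 + (31/8 + 15/4))² = (24 + 61/8)² = (253/8)² = 64009/64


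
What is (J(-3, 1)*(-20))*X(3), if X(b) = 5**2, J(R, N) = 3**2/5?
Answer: -900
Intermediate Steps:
J(R, N) = 9/5 (J(R, N) = 9*(1/5) = 9/5)
X(b) = 25
(J(-3, 1)*(-20))*X(3) = ((9/5)*(-20))*25 = -36*25 = -900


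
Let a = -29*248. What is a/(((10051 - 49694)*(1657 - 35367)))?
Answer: -124/23040785 ≈ -5.3818e-6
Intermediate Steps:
a = -7192
a/(((10051 - 49694)*(1657 - 35367))) = -7192*1/((1657 - 35367)*(10051 - 49694)) = -7192/((-39643*(-33710))) = -7192/1336365530 = -7192*1/1336365530 = -124/23040785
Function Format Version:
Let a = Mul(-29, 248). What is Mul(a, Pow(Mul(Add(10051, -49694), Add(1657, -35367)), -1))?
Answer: Rational(-124, 23040785) ≈ -5.3818e-6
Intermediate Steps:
a = -7192
Mul(a, Pow(Mul(Add(10051, -49694), Add(1657, -35367)), -1)) = Mul(-7192, Pow(Mul(Add(10051, -49694), Add(1657, -35367)), -1)) = Mul(-7192, Pow(Mul(-39643, -33710), -1)) = Mul(-7192, Pow(1336365530, -1)) = Mul(-7192, Rational(1, 1336365530)) = Rational(-124, 23040785)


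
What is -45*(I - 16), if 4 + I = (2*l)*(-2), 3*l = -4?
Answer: 660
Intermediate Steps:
l = -4/3 (l = (⅓)*(-4) = -4/3 ≈ -1.3333)
I = 4/3 (I = -4 + (2*(-4/3))*(-2) = -4 - 8/3*(-2) = -4 + 16/3 = 4/3 ≈ 1.3333)
-45*(I - 16) = -45*(4/3 - 16) = -45*(-44/3) = 660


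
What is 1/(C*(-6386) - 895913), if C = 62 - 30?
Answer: -1/1100265 ≈ -9.0887e-7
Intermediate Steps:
C = 32
1/(C*(-6386) - 895913) = 1/(32*(-6386) - 895913) = 1/(-204352 - 895913) = 1/(-1100265) = -1/1100265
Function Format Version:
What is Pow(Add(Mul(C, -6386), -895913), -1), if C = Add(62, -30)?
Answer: Rational(-1, 1100265) ≈ -9.0887e-7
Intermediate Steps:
C = 32
Pow(Add(Mul(C, -6386), -895913), -1) = Pow(Add(Mul(32, -6386), -895913), -1) = Pow(Add(-204352, -895913), -1) = Pow(-1100265, -1) = Rational(-1, 1100265)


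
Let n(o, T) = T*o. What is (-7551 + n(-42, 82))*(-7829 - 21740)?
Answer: 325111155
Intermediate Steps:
(-7551 + n(-42, 82))*(-7829 - 21740) = (-7551 + 82*(-42))*(-7829 - 21740) = (-7551 - 3444)*(-29569) = -10995*(-29569) = 325111155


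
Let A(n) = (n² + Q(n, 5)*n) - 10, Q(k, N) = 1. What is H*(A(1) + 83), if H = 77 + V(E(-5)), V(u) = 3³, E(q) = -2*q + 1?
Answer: 7800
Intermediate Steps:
E(q) = 1 - 2*q
V(u) = 27
A(n) = -10 + n + n² (A(n) = (n² + 1*n) - 10 = (n² + n) - 10 = (n + n²) - 10 = -10 + n + n²)
H = 104 (H = 77 + 27 = 104)
H*(A(1) + 83) = 104*((-10 + 1 + 1²) + 83) = 104*((-10 + 1 + 1) + 83) = 104*(-8 + 83) = 104*75 = 7800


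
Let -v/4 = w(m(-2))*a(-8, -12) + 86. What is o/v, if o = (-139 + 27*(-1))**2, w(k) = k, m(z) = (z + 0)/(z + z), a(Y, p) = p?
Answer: -6889/80 ≈ -86.113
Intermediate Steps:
m(z) = 1/2 (m(z) = z/((2*z)) = z*(1/(2*z)) = 1/2)
v = -320 (v = -4*((1/2)*(-12) + 86) = -4*(-6 + 86) = -4*80 = -320)
o = 27556 (o = (-139 - 27)**2 = (-166)**2 = 27556)
o/v = 27556/(-320) = 27556*(-1/320) = -6889/80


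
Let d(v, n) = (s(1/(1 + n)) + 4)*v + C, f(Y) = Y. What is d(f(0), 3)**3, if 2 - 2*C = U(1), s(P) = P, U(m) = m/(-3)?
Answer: 343/216 ≈ 1.5880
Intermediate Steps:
U(m) = -m/3 (U(m) = m*(-1/3) = -m/3)
C = 7/6 (C = 1 - (-1)/6 = 1 - 1/2*(-1/3) = 1 + 1/6 = 7/6 ≈ 1.1667)
d(v, n) = 7/6 + v*(4 + 1/(1 + n)) (d(v, n) = (1/(1 + n) + 4)*v + 7/6 = (4 + 1/(1 + n))*v + 7/6 = v*(4 + 1/(1 + n)) + 7/6 = 7/6 + v*(4 + 1/(1 + n)))
d(f(0), 3)**3 = ((0 + (1 + 3)*(7 + 24*0)/6)/(1 + 3))**3 = ((0 + (1/6)*4*(7 + 0))/4)**3 = ((0 + (1/6)*4*7)/4)**3 = ((0 + 14/3)/4)**3 = ((1/4)*(14/3))**3 = (7/6)**3 = 343/216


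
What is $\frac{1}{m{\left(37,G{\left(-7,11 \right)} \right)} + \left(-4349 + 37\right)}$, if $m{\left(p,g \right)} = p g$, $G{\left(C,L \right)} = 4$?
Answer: $- \frac{1}{4164} \approx -0.00024015$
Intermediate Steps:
$m{\left(p,g \right)} = g p$
$\frac{1}{m{\left(37,G{\left(-7,11 \right)} \right)} + \left(-4349 + 37\right)} = \frac{1}{4 \cdot 37 + \left(-4349 + 37\right)} = \frac{1}{148 - 4312} = \frac{1}{-4164} = - \frac{1}{4164}$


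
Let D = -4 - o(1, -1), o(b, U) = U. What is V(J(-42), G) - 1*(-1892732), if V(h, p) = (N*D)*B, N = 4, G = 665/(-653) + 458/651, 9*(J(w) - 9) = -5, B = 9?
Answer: 1892624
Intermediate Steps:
J(w) = 76/9 (J(w) = 9 + (1/9)*(-5) = 9 - 5/9 = 76/9)
G = -133841/425103 (G = 665*(-1/653) + 458*(1/651) = -665/653 + 458/651 = -133841/425103 ≈ -0.31484)
D = -3 (D = -4 - 1*(-1) = -4 + 1 = -3)
V(h, p) = -108 (V(h, p) = (4*(-3))*9 = -12*9 = -108)
V(J(-42), G) - 1*(-1892732) = -108 - 1*(-1892732) = -108 + 1892732 = 1892624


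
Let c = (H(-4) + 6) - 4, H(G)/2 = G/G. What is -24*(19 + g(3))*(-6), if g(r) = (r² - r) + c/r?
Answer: 3792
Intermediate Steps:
H(G) = 2 (H(G) = 2*(G/G) = 2*1 = 2)
c = 4 (c = (2 + 6) - 4 = 8 - 4 = 4)
g(r) = r² - r + 4/r (g(r) = (r² - r) + 4/r = r² - r + 4/r)
-24*(19 + g(3))*(-6) = -24*(19 + (3² - 1*3 + 4/3))*(-6) = -24*(19 + (9 - 3 + 4*(⅓)))*(-6) = -24*(19 + (9 - 3 + 4/3))*(-6) = -24*(19 + 22/3)*(-6) = -24*79/3*(-6) = -632*(-6) = 3792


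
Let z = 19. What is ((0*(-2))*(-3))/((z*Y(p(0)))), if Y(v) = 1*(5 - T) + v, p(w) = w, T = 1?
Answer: 0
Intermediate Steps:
Y(v) = 4 + v (Y(v) = 1*(5 - 1*1) + v = 1*(5 - 1) + v = 1*4 + v = 4 + v)
((0*(-2))*(-3))/((z*Y(p(0)))) = ((0*(-2))*(-3))/((19*(4 + 0))) = (0*(-3))/((19*4)) = 0/76 = 0*(1/76) = 0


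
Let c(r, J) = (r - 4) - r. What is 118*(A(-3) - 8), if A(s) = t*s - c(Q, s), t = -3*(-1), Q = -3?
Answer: -1534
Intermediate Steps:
c(r, J) = -4 (c(r, J) = (-4 + r) - r = -4)
t = 3
A(s) = 4 + 3*s (A(s) = 3*s - 1*(-4) = 3*s + 4 = 4 + 3*s)
118*(A(-3) - 8) = 118*((4 + 3*(-3)) - 8) = 118*((4 - 9) - 8) = 118*(-5 - 8) = 118*(-13) = -1534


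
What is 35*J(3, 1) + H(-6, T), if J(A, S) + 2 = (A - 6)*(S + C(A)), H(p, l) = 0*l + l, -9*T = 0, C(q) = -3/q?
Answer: -70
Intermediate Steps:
T = 0 (T = -⅑*0 = 0)
H(p, l) = l (H(p, l) = 0 + l = l)
J(A, S) = -2 + (-6 + A)*(S - 3/A) (J(A, S) = -2 + (A - 6)*(S - 3/A) = -2 + (-6 + A)*(S - 3/A))
35*J(3, 1) + H(-6, T) = 35*(-5 - 6*1 + 18/3 + 3*1) + 0 = 35*(-5 - 6 + 18*(⅓) + 3) + 0 = 35*(-5 - 6 + 6 + 3) + 0 = 35*(-2) + 0 = -70 + 0 = -70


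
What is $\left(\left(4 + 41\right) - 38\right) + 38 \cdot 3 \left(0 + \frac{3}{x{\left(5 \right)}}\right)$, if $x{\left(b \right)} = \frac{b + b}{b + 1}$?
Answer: $\frac{1061}{5} \approx 212.2$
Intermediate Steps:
$x{\left(b \right)} = \frac{2 b}{1 + b}$
$\left(\left(4 + 41\right) - 38\right) + 38 \cdot 3 \left(0 + \frac{3}{x{\left(5 \right)}}\right) = \left(\left(4 + 41\right) - 38\right) + 38 \cdot 3 \left(0 + \frac{3}{2 \cdot 5 \frac{1}{1 + 5}}\right) = \left(45 - 38\right) + 38 \cdot 3 \left(0 + \frac{3}{2 \cdot 5 \cdot \frac{1}{6}}\right) = 7 + 38 \cdot 3 \left(0 + \frac{3}{2 \cdot 5 \cdot \frac{1}{6}}\right) = 7 + 38 \cdot 3 \left(0 + \frac{3}{\frac{5}{3}}\right) = 7 + 38 \cdot 3 \left(0 + 3 \cdot \frac{3}{5}\right) = 7 + 38 \cdot 3 \left(0 + \frac{9}{5}\right) = 7 + 38 \cdot 3 \cdot \frac{9}{5} = 7 + 38 \cdot \frac{27}{5} = 7 + \frac{1026}{5} = \frac{1061}{5}$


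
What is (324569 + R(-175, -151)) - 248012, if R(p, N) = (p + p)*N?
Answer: 129407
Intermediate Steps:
R(p, N) = 2*N*p (R(p, N) = (2*p)*N = 2*N*p)
(324569 + R(-175, -151)) - 248012 = (324569 + 2*(-151)*(-175)) - 248012 = (324569 + 52850) - 248012 = 377419 - 248012 = 129407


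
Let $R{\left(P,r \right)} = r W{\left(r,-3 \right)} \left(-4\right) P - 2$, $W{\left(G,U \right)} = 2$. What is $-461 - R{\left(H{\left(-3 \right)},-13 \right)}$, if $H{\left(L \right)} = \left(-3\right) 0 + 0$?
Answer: $-459$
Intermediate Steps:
$H{\left(L \right)} = 0$ ($H{\left(L \right)} = 0 + 0 = 0$)
$R{\left(P,r \right)} = -2 - 8 P r$ ($R{\left(P,r \right)} = r 2 \left(-4\right) P - 2 = 2 r \left(-4\right) P - 2 = - 8 r P - 2 = - 8 P r - 2 = -2 - 8 P r$)
$-461 - R{\left(H{\left(-3 \right)},-13 \right)} = -461 - \left(-2 - 0 \left(-13\right)\right) = -461 - \left(-2 + 0\right) = -461 - -2 = -461 + 2 = -459$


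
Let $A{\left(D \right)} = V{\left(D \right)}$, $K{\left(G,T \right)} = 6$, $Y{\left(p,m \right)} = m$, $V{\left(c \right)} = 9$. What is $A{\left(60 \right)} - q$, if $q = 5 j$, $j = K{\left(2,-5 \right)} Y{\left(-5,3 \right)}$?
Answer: $-81$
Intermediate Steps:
$A{\left(D \right)} = 9$
$j = 18$ ($j = 6 \cdot 3 = 18$)
$q = 90$ ($q = 5 \cdot 18 = 90$)
$A{\left(60 \right)} - q = 9 - 90 = -81$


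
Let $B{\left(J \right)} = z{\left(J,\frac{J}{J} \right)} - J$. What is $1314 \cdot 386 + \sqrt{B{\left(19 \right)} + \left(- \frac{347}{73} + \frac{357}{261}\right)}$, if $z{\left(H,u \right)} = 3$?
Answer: $507204 + \frac{i \sqrt{781922418}}{6351} \approx 5.072 \cdot 10^{5} + 4.4029 i$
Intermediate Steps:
$B{\left(J \right)} = 3 - J$
$1314 \cdot 386 + \sqrt{B{\left(19 \right)} + \left(- \frac{347}{73} + \frac{357}{261}\right)} = 1314 \cdot 386 + \sqrt{\left(3 - 19\right) + \left(- \frac{347}{73} + \frac{357}{261}\right)} = 507204 + \sqrt{\left(3 - 19\right) + \left(\left(-347\right) \frac{1}{73} + 357 \cdot \frac{1}{261}\right)} = 507204 + \sqrt{-16 + \left(- \frac{347}{73} + \frac{119}{87}\right)} = 507204 + \sqrt{-16 - \frac{21502}{6351}} = 507204 + \sqrt{- \frac{123118}{6351}} = 507204 + \frac{i \sqrt{781922418}}{6351}$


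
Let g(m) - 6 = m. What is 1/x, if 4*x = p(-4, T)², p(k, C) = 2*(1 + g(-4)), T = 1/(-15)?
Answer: ⅑ ≈ 0.11111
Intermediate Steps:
g(m) = 6 + m
T = -1/15 ≈ -0.066667
p(k, C) = 6 (p(k, C) = 2*(1 + (6 - 4)) = 2*(1 + 2) = 2*3 = 6)
x = 9 (x = (¼)*6² = (¼)*36 = 9)
1/x = 1/9 = ⅑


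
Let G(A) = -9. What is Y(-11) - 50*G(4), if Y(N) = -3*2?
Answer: 444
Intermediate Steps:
Y(N) = -6
Y(-11) - 50*G(4) = -6 - 50*(-9) = -6 + 450 = 444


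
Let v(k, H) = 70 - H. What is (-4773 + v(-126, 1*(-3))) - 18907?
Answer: -23607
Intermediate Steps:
(-4773 + v(-126, 1*(-3))) - 18907 = (-4773 + (70 - (-3))) - 18907 = (-4773 + (70 - 1*(-3))) - 18907 = (-4773 + (70 + 3)) - 18907 = (-4773 + 73) - 18907 = -4700 - 18907 = -23607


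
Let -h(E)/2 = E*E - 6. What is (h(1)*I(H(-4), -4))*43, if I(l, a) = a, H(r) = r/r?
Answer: -1720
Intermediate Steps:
h(E) = 12 - 2*E**2 (h(E) = -2*(E*E - 6) = -2*(E**2 - 6) = -2*(-6 + E**2) = 12 - 2*E**2)
H(r) = 1
(h(1)*I(H(-4), -4))*43 = ((12 - 2*1**2)*(-4))*43 = ((12 - 2*1)*(-4))*43 = ((12 - 2)*(-4))*43 = (10*(-4))*43 = -40*43 = -1720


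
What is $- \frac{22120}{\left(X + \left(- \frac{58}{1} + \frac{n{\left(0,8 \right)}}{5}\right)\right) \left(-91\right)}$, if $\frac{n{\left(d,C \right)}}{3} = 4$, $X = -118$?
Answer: $- \frac{3950}{2821} \approx -1.4002$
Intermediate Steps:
$n{\left(d,C \right)} = 12$ ($n{\left(d,C \right)} = 3 \cdot 4 = 12$)
$- \frac{22120}{\left(X + \left(- \frac{58}{1} + \frac{n{\left(0,8 \right)}}{5}\right)\right) \left(-91\right)} = - \frac{22120}{\left(-118 + \left(- \frac{58}{1} + \frac{12}{5}\right)\right) \left(-91\right)} = - \frac{22120}{\left(-118 + \left(\left(-58\right) 1 + 12 \cdot \frac{1}{5}\right)\right) \left(-91\right)} = - \frac{22120}{\left(-118 + \left(-58 + \frac{12}{5}\right)\right) \left(-91\right)} = - \frac{22120}{\left(-118 - \frac{278}{5}\right) \left(-91\right)} = - \frac{22120}{\left(- \frac{868}{5}\right) \left(-91\right)} = - \frac{22120}{\frac{78988}{5}} = \left(-22120\right) \frac{5}{78988} = - \frac{3950}{2821}$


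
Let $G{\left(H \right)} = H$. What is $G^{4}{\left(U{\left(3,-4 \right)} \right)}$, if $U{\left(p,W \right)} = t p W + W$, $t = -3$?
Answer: $1048576$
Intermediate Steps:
$U{\left(p,W \right)} = W - 3 W p$ ($U{\left(p,W \right)} = - 3 p W + W = - 3 W p + W = W - 3 W p$)
$G^{4}{\left(U{\left(3,-4 \right)} \right)} = \left(- 4 \left(1 - 9\right)\right)^{4} = \left(\left(-4\right) \left(-8\right)\right)^{4} = 32^{4} = 1048576$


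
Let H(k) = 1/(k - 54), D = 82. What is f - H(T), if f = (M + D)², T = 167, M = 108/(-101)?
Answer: 7550002987/1152713 ≈ 6549.8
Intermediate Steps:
M = -108/101 (M = 108*(-1/101) = -108/101 ≈ -1.0693)
f = 66814276/10201 (f = (-108/101 + 82)² = (8174/101)² = 66814276/10201 ≈ 6549.8)
H(k) = 1/(-54 + k)
f - H(T) = 66814276/10201 - 1/(-54 + 167) = 66814276/10201 - 1/113 = 7550002987/1152713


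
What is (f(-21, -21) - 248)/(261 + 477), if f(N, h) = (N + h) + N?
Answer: -311/738 ≈ -0.42141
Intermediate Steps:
f(N, h) = h + 2*N
(f(-21, -21) - 248)/(261 + 477) = ((-21 + 2*(-21)) - 248)/(261 + 477) = ((-21 - 42) - 248)/738 = (-63 - 248)*(1/738) = -311*1/738 = -311/738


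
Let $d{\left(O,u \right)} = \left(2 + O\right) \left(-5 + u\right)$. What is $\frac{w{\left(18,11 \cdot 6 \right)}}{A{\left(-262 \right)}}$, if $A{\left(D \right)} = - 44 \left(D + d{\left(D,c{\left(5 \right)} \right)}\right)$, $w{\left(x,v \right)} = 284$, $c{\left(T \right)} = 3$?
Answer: $- \frac{71}{2838} \approx -0.025018$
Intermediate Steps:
$d{\left(O,u \right)} = \left(-5 + u\right) \left(2 + O\right)$
$A{\left(D \right)} = 176 + 44 D$ ($A{\left(D \right)} = - 44 \left(D + \left(-10 - 5 D + 2 \cdot 3 + D 3\right)\right) = - 44 \left(D + \left(-10 - 5 D + 6 + 3 D\right)\right) = - 44 \left(D - \left(4 + 2 D\right)\right) = - 44 \left(-4 - D\right) = 176 + 44 D$)
$\frac{w{\left(18,11 \cdot 6 \right)}}{A{\left(-262 \right)}} = \frac{284}{176 + 44 \left(-262\right)} = \frac{284}{176 - 11528} = \frac{284}{-11352} = 284 \left(- \frac{1}{11352}\right) = - \frac{71}{2838}$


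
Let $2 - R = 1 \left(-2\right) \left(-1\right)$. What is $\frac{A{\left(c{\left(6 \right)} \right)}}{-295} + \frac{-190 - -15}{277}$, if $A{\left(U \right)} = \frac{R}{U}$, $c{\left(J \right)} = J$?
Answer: $- \frac{175}{277} \approx -0.63177$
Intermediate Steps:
$R = 0$ ($R = 2 - 1 \left(-2\right) \left(-1\right) = 2 - \left(-2\right) \left(-1\right) = 2 - 2 = 0$)
$A{\left(U \right)} = 0$ ($A{\left(U \right)} = \frac{0}{U} = 0$)
$\frac{A{\left(c{\left(6 \right)} \right)}}{-295} + \frac{-190 - -15}{277} = \frac{0}{-295} + \frac{-190 - -15}{277} = 0 \left(- \frac{1}{295}\right) + \left(-190 + 15\right) \frac{1}{277} = 0 - \frac{175}{277} = - \frac{175}{277}$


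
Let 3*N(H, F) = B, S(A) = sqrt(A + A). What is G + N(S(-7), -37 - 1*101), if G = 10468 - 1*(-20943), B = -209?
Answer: 94024/3 ≈ 31341.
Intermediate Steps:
S(A) = sqrt(2)*sqrt(A) (S(A) = sqrt(2*A) = sqrt(2)*sqrt(A))
N(H, F) = -209/3 (N(H, F) = (1/3)*(-209) = -209/3)
G = 31411 (G = 10468 + 20943 = 31411)
G + N(S(-7), -37 - 1*101) = 31411 - 209/3 = 94024/3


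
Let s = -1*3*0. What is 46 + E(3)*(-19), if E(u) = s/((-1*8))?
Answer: 46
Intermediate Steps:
s = 0 (s = -3*0 = 0)
E(u) = 0 (E(u) = 0/((-1*8)) = 0/(-8) = 0*(-1/8) = 0)
46 + E(3)*(-19) = 46 + 0*(-19) = 46 + 0 = 46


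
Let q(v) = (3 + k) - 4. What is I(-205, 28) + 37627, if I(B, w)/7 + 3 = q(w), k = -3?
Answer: 37578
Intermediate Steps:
q(v) = -4 (q(v) = (3 - 3) - 4 = 0 - 4 = -4)
I(B, w) = -49 (I(B, w) = -21 + 7*(-4) = -21 - 28 = -49)
I(-205, 28) + 37627 = -49 + 37627 = 37578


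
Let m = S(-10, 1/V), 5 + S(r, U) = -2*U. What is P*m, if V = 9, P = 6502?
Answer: -305594/9 ≈ -33955.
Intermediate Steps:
S(r, U) = -5 - 2*U
m = -47/9 (m = -5 - 2/9 = -47/9 ≈ -5.2222)
P*m = 6502*(-47/9) = -305594/9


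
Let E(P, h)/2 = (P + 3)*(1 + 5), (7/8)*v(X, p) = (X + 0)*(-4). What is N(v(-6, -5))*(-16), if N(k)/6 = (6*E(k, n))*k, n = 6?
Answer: -282673152/49 ≈ -5.7688e+6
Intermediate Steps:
v(X, p) = -32*X/7 (v(X, p) = 8*((X + 0)*(-4))/7 = 8*(X*(-4))/7 = 8*(-4*X)/7 = -32*X/7)
E(P, h) = 36 + 12*P (E(P, h) = 2*((P + 3)*(1 + 5)) = 2*((3 + P)*6) = 2*(18 + 6*P) = 36 + 12*P)
N(k) = 6*k*(216 + 72*k) (N(k) = 6*((6*(36 + 12*k))*k) = 6*((216 + 72*k)*k) = 6*(k*(216 + 72*k)) = 6*k*(216 + 72*k))
N(v(-6, -5))*(-16) = (432*(-32/7*(-6))*(3 - 32/7*(-6)))*(-16) = (432*(192/7)*(3 + 192/7))*(-16) = (432*(192/7)*(213/7))*(-16) = (17667072/49)*(-16) = -282673152/49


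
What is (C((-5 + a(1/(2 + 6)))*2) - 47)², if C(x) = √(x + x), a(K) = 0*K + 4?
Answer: 2205 - 188*I ≈ 2205.0 - 188.0*I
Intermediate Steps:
a(K) = 4 (a(K) = 0 + 4 = 4)
C(x) = √2*√x (C(x) = √(2*x) = √2*√x)
(C((-5 + a(1/(2 + 6)))*2) - 47)² = (√2*√((-5 + 4)*2) - 47)² = (√2*√(-1*2) - 47)² = (√2*√(-2) - 47)² = (√2*(I*√2) - 47)² = (2*I - 47)² = (-47 + 2*I)²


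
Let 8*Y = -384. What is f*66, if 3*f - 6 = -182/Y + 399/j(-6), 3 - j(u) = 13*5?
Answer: 27467/372 ≈ 73.836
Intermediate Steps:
j(u) = -62 (j(u) = 3 - 13*5 = 3 - 1*65 = 3 - 65 = -62)
Y = -48 (Y = (⅛)*(-384) = -48)
f = 2497/2232 (f = 2 + (-182/(-48) + 399/(-62))/3 = 2 + (-182*(-1/48) + 399*(-1/62))/3 = 2 + (91/24 - 399/62)/3 = 2 + (⅓)*(-1967/744) = 2 - 1967/2232 = 2497/2232 ≈ 1.1187)
f*66 = (2497/2232)*66 = 27467/372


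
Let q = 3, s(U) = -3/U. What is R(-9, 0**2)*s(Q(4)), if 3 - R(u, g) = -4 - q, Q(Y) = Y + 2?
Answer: -5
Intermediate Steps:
Q(Y) = 2 + Y
R(u, g) = 10 (R(u, g) = 3 - (-4 - 1*3) = 3 - (-4 - 3) = 3 - 1*(-7) = 3 + 7 = 10)
R(-9, 0**2)*s(Q(4)) = 10*(-3/(2 + 4)) = 10*(-3/6) = 10*(-3*1/6) = 10*(-1/2) = -5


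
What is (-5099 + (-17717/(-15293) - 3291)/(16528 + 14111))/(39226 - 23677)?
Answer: -2389249107019/7285674067623 ≈ -0.32794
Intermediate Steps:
(-5099 + (-17717/(-15293) - 3291)/(16528 + 14111))/(39226 - 23677) = (-5099 + (-17717*(-1/15293) - 3291)/30639)/15549 = (-5099 + (17717/15293 - 3291)*(1/30639))*(1/15549) = (-5099 - 50311546/15293*1/30639)*(1/15549) = (-5099 - 50311546/468562227)*(1/15549) = -2389249107019/468562227*1/15549 = -2389249107019/7285674067623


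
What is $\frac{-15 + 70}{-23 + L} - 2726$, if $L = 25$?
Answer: $- \frac{5397}{2} \approx -2698.5$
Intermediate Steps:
$\frac{-15 + 70}{-23 + L} - 2726 = \frac{-15 + 70}{-23 + 25} - 2726 = \frac{55}{2} - 2726 = - \frac{5397}{2}$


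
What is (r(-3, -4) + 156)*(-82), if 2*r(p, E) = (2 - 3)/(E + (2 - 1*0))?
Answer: -25625/2 ≈ -12813.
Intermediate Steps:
r(p, E) = -1/(2*(2 + E)) (r(p, E) = ((2 - 3)/(E + (2 - 1*0)))/2 = (-1/(E + (2 + 0)))/2 = (-1/(E + 2))/2 = (-1/(2 + E))/2 = -1/(2*(2 + E)))
(r(-3, -4) + 156)*(-82) = (-1/(4 + 2*(-4)) + 156)*(-82) = (-1/(4 - 8) + 156)*(-82) = (-1/(-4) + 156)*(-82) = (-1*(-¼) + 156)*(-82) = (¼ + 156)*(-82) = (625/4)*(-82) = -25625/2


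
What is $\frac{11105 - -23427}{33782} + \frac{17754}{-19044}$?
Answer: $\frac{4821815}{53612034} \approx 0.089939$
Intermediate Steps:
$\frac{11105 - -23427}{33782} + \frac{17754}{-19044} = \left(11105 + 23427\right) \frac{1}{33782} + 17754 \left(- \frac{1}{19044}\right) = 34532 \cdot \frac{1}{33782} - \frac{2959}{3174} = \frac{17266}{16891} - \frac{2959}{3174} = \frac{4821815}{53612034}$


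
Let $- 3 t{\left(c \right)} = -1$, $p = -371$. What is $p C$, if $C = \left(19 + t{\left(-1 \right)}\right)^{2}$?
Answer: $- \frac{1248044}{9} \approx -1.3867 \cdot 10^{5}$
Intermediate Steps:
$t{\left(c \right)} = \frac{1}{3}$ ($t{\left(c \right)} = \left(- \frac{1}{3}\right) \left(-1\right) = \frac{1}{3}$)
$C = \frac{3364}{9}$ ($C = \left(19 + \frac{1}{3}\right)^{2} = \left(\frac{58}{3}\right)^{2} = \frac{3364}{9} \approx 373.78$)
$p C = \left(-371\right) \frac{3364}{9} = - \frac{1248044}{9}$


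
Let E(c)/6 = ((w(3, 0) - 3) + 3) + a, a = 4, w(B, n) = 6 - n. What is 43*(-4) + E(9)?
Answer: -112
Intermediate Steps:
E(c) = 60 (E(c) = 6*((((6 - 1*0) - 3) + 3) + 4) = 6*((((6 + 0) - 3) + 3) + 4) = 6*(((6 - 3) + 3) + 4) = 6*((3 + 3) + 4) = 6*(6 + 4) = 6*10 = 60)
43*(-4) + E(9) = 43*(-4) + 60 = -172 + 60 = -112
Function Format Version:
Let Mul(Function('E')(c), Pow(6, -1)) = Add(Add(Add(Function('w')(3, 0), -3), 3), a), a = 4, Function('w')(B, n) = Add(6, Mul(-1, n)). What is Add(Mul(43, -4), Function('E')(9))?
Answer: -112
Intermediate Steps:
Function('E')(c) = 60 (Function('E')(c) = Mul(6, Add(Add(Add(Add(6, Mul(-1, 0)), -3), 3), 4)) = Mul(6, Add(Add(Add(Add(6, 0), -3), 3), 4)) = Mul(6, Add(Add(Add(6, -3), 3), 4)) = Mul(6, Add(Add(3, 3), 4)) = Mul(6, Add(6, 4)) = Mul(6, 10) = 60)
Add(Mul(43, -4), Function('E')(9)) = Add(Mul(43, -4), 60) = Add(-172, 60) = -112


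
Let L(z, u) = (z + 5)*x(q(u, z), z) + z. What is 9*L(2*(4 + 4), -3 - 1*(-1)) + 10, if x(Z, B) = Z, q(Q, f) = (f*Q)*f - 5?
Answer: -97559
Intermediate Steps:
q(Q, f) = -5 + Q*f² (q(Q, f) = (Q*f)*f - 5 = Q*f² - 5 = -5 + Q*f²)
L(z, u) = z + (-5 + u*z²)*(5 + z) (L(z, u) = (z + 5)*(-5 + u*z²) + z = (5 + z)*(-5 + u*z²) + z = (-5 + u*z²)*(5 + z) + z = z + (-5 + u*z²)*(5 + z))
9*L(2*(4 + 4), -3 - 1*(-1)) + 10 = 9*(-25 - 8*(4 + 4) + (-3 - 1*(-1))*(2*(4 + 4))³ + 5*(-3 - 1*(-1))*(2*(4 + 4))²) + 10 = 9*(-25 - 8*8 + (-3 + 1)*(2*8)³ + 5*(-3 + 1)*(2*8)²) + 10 = 9*(-25 - 4*16 - 2*16³ + 5*(-2)*16²) + 10 = 9*(-25 - 64 - 2*4096 + 5*(-2)*256) + 10 = 9*(-25 - 64 - 8192 - 2560) + 10 = 9*(-10841) + 10 = -97569 + 10 = -97559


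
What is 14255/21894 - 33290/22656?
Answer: -33824165/41335872 ≈ -0.81828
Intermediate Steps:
14255/21894 - 33290/22656 = 14255*(1/21894) - 33290*1/22656 = 14255/21894 - 16645/11328 = -33824165/41335872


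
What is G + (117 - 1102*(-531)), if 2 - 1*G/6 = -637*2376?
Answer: 9666363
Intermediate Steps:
G = 9081084 (G = 12 - (-3822)*2376 = 12 - 6*(-1513512) = 12 + 9081072 = 9081084)
G + (117 - 1102*(-531)) = 9081084 + (117 - 1102*(-531)) = 9081084 + (117 + 585162) = 9081084 + 585279 = 9666363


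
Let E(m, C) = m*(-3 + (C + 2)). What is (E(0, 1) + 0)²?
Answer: 0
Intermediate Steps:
E(m, C) = m*(-1 + C) (E(m, C) = m*(-3 + (2 + C)) = m*(-1 + C))
(E(0, 1) + 0)² = (0*(-1 + 1) + 0)² = (0*0 + 0)² = (0 + 0)² = 0² = 0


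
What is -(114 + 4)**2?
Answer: -13924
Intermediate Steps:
-(114 + 4)**2 = -1*118**2 = -1*13924 = -13924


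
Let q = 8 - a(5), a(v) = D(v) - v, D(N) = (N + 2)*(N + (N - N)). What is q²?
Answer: 484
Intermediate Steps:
D(N) = N*(2 + N) (D(N) = (2 + N)*(N + 0) = (2 + N)*N = N*(2 + N))
a(v) = -v + v*(2 + v) (a(v) = v*(2 + v) - v = -v + v*(2 + v))
q = -22 (q = 8 - 5*(1 + 5) = 8 - 5*6 = 8 - 1*30 = 8 - 30 = -22)
q² = (-22)² = 484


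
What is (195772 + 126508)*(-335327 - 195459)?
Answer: -171061712080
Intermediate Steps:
(195772 + 126508)*(-335327 - 195459) = 322280*(-530786) = -171061712080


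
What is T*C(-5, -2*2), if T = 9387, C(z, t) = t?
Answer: -37548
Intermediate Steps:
T*C(-5, -2*2) = 9387*(-2*2) = 9387*(-4) = -37548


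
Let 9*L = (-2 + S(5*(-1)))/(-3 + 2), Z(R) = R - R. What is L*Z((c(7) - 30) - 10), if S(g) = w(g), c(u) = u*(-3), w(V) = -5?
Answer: 0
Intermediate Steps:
c(u) = -3*u
S(g) = -5
Z(R) = 0
L = 7/9 (L = ((-2 - 5)/(-3 + 2))/9 = (-7/(-1))/9 = (-7*(-1))/9 = (⅑)*7 = 7/9 ≈ 0.77778)
L*Z((c(7) - 30) - 10) = (7/9)*0 = 0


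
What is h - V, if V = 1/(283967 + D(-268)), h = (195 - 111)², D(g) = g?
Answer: 2001780143/283699 ≈ 7056.0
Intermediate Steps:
h = 7056 (h = 84² = 7056)
V = 1/283699 (V = 1/(283967 - 268) = 1/283699 ≈ 3.5249e-6)
h - V = 7056 - 1*1/283699 = 7056 - 1/283699 = 2001780143/283699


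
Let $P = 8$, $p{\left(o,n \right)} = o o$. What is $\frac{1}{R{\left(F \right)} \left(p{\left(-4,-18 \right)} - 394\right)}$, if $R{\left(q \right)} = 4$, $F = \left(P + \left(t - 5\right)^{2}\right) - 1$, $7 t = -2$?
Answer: $- \frac{1}{1512} \approx -0.00066138$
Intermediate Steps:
$t = - \frac{2}{7}$ ($t = \frac{1}{7} \left(-2\right) = - \frac{2}{7} \approx -0.28571$)
$p{\left(o,n \right)} = o^{2}$
$F = \frac{1712}{49}$ ($F = \left(8 + \left(- \frac{2}{7} - 5\right)^{2}\right) - 1 = \left(8 + \left(- \frac{37}{7}\right)^{2}\right) - 1 = \left(8 + \frac{1369}{49}\right) - 1 = \frac{1761}{49} - 1 = \frac{1712}{49} \approx 34.939$)
$\frac{1}{R{\left(F \right)} \left(p{\left(-4,-18 \right)} - 394\right)} = \frac{1}{4 \left(\left(-4\right)^{2} - 394\right)} = \frac{1}{4 \left(16 - 394\right)} = \frac{1}{4 \left(-378\right)} = \frac{1}{-1512} = - \frac{1}{1512}$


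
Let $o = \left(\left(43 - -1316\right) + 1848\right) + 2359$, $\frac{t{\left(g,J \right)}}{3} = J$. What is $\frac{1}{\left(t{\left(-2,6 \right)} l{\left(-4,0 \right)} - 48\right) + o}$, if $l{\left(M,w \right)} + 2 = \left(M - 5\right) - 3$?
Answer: $\frac{1}{5266} \approx 0.0001899$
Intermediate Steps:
$t{\left(g,J \right)} = 3 J$
$o = 5566$ ($o = \left(\left(43 + 1316\right) + 1848\right) + 2359 = \left(1359 + 1848\right) + 2359 = 3207 + 2359 = 5566$)
$l{\left(M,w \right)} = -10 + M$ ($l{\left(M,w \right)} = -2 + \left(\left(M - 5\right) - 3\right) = -2 + \left(\left(-5 + M\right) - 3\right) = -2 + \left(-8 + M\right) = -10 + M$)
$\frac{1}{\left(t{\left(-2,6 \right)} l{\left(-4,0 \right)} - 48\right) + o} = \frac{1}{\left(3 \cdot 6 \left(-10 - 4\right) - 48\right) + 5566} = \frac{1}{\left(18 \left(-14\right) - 48\right) + 5566} = \frac{1}{\left(-252 - 48\right) + 5566} = \frac{1}{-300 + 5566} = \frac{1}{5266}$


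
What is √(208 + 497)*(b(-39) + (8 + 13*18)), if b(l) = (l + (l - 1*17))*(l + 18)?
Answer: 2237*√705 ≈ 59396.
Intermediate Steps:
b(l) = (-17 + 2*l)*(18 + l) (b(l) = (l + (l - 17))*(18 + l) = (l + (-17 + l))*(18 + l) = (-17 + 2*l)*(18 + l))
√(208 + 497)*(b(-39) + (8 + 13*18)) = √(208 + 497)*((-306 + 2*(-39)² + 19*(-39)) + (8 + 13*18)) = √705*((-306 + 2*1521 - 741) + (8 + 234)) = √705*((-306 + 3042 - 741) + 242) = √705*(1995 + 242) = √705*2237 = 2237*√705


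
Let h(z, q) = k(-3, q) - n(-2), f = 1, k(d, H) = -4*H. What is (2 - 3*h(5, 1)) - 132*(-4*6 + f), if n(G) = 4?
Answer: 3062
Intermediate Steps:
h(z, q) = -4 - 4*q (h(z, q) = -4*q - 1*4 = -4*q - 4 = -4 - 4*q)
(2 - 3*h(5, 1)) - 132*(-4*6 + f) = (2 - 3*(-4 - 4*1)) - 132*(-4*6 + 1) = (2 - 3*(-4 - 4)) - 132*(-24 + 1) = (2 - 3*(-8)) - 132*(-23) = (2 + 24) + 3036 = 26 + 3036 = 3062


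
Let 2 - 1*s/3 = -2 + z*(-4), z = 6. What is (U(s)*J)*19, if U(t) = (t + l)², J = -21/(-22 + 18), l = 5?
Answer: 3160479/4 ≈ 7.9012e+5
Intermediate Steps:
J = 21/4 (J = -21/(-4) = -21*(-¼) = 21/4 ≈ 5.2500)
s = 84 (s = 6 - 3*(-2 + 6*(-4)) = 6 - 3*(-2 - 24) = 6 - 3*(-26) = 6 + 78 = 84)
U(t) = (5 + t)² (U(t) = (t + 5)² = (5 + t)²)
(U(s)*J)*19 = ((5 + 84)²*(21/4))*19 = (89²*(21/4))*19 = (7921*(21/4))*19 = (166341/4)*19 = 3160479/4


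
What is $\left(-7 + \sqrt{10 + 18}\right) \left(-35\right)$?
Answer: $245 - 70 \sqrt{7} \approx 59.797$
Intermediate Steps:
$\left(-7 + \sqrt{10 + 18}\right) \left(-35\right) = \left(-7 + \sqrt{28}\right) \left(-35\right) = \left(-7 + 2 \sqrt{7}\right) \left(-35\right) = 245 - 70 \sqrt{7}$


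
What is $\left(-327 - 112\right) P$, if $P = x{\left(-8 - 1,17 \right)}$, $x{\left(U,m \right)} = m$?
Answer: $-7463$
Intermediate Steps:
$P = 17$
$\left(-327 - 112\right) P = \left(-327 - 112\right) 17 = \left(-439\right) 17 = -7463$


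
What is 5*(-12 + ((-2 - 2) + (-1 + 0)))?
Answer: -85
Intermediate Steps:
5*(-12 + ((-2 - 2) + (-1 + 0))) = 5*(-12 + (-4 - 1)) = 5*(-12 - 5) = 5*(-17) = -85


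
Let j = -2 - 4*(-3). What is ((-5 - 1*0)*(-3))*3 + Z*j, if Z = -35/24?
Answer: 365/12 ≈ 30.417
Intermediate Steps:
Z = -35/24 (Z = -35*1/24 = -35/24 ≈ -1.4583)
j = 10 (j = -2 + 12 = 10)
((-5 - 1*0)*(-3))*3 + Z*j = ((-5 - 1*0)*(-3))*3 - 35/24*10 = ((-5 + 0)*(-3))*3 - 175/12 = -5*(-3)*3 - 175/12 = 15*3 - 175/12 = 45 - 175/12 = 365/12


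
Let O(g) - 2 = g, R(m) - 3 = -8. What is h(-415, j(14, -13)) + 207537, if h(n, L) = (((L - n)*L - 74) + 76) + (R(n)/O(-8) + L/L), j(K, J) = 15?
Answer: 1283945/6 ≈ 2.1399e+5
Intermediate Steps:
R(m) = -5 (R(m) = 3 - 8 = -5)
O(g) = 2 + g
h(n, L) = 23/6 + L*(L - n) (h(n, L) = (((L - n)*L - 74) + 76) + (-5/(2 - 8) + L/L) = ((L*(L - n) - 74) + 76) + (-5/(-6) + 1) = ((-74 + L*(L - n)) + 76) + (-5*(-1/6) + 1) = (2 + L*(L - n)) + (5/6 + 1) = (2 + L*(L - n)) + 11/6 = 23/6 + L*(L - n))
h(-415, j(14, -13)) + 207537 = (23/6 + 15**2 - 1*15*(-415)) + 207537 = (23/6 + 225 + 6225) + 207537 = 38723/6 + 207537 = 1283945/6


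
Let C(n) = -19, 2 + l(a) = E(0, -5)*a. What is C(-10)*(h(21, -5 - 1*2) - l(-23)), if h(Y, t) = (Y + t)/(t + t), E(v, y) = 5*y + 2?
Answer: 10032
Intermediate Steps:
E(v, y) = 2 + 5*y
h(Y, t) = (Y + t)/(2*t) (h(Y, t) = (Y + t)/((2*t)) = (Y + t)*(1/(2*t)) = (Y + t)/(2*t))
l(a) = -2 - 23*a (l(a) = -2 + (2 + 5*(-5))*a = -2 + (2 - 25)*a = -2 - 23*a)
C(-10)*(h(21, -5 - 1*2) - l(-23)) = -19*((21 + (-5 - 1*2))/(2*(-5 - 1*2)) - (-2 - 23*(-23))) = -19*((21 + (-5 - 2))/(2*(-5 - 2)) - (-2 + 529)) = -19*((½)*(21 - 7)/(-7) - 1*527) = -19*((½)*(-⅐)*14 - 527) = -19*(-1 - 527) = -19*(-528) = 10032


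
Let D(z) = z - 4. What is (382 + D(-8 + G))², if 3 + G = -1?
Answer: 133956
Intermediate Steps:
G = -4 (G = -3 - 1 = -4)
D(z) = -4 + z
(382 + D(-8 + G))² = (382 + (-4 + (-8 - 4)))² = (382 + (-4 - 12))² = (382 - 16)² = 366² = 133956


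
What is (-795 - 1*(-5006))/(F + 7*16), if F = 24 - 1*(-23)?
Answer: 4211/159 ≈ 26.484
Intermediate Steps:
F = 47 (F = 24 + 23 = 47)
(-795 - 1*(-5006))/(F + 7*16) = (-795 - 1*(-5006))/(47 + 7*16) = (-795 + 5006)/(47 + 112) = 4211/159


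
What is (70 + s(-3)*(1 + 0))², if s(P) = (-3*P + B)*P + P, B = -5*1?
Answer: 3025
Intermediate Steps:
B = -5
s(P) = P + P*(-5 - 3*P) (s(P) = (-3*P - 5)*P + P = (-5 - 3*P)*P + P = P*(-5 - 3*P) + P = P + P*(-5 - 3*P))
(70 + s(-3)*(1 + 0))² = (70 + (-1*(-3)*(4 + 3*(-3)))*(1 + 0))² = (70 - 1*(-3)*(4 - 9)*1)² = (70 - 1*(-3)*(-5)*1)² = (70 - 15*1)² = (70 - 15)² = 55² = 3025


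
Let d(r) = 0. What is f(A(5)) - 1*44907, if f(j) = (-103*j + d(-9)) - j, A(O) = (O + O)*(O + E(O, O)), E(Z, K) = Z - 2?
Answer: -53227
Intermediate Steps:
E(Z, K) = -2 + Z
A(O) = 2*O*(-2 + 2*O) (A(O) = (O + O)*(O + (-2 + O)) = (2*O)*(-2 + 2*O) = 2*O*(-2 + 2*O))
f(j) = -104*j (f(j) = (-103*j + 0) - j = -103*j - j = -104*j)
f(A(5)) - 1*44907 = -416*5*(-1 + 5) - 1*44907 = -416*5*4 - 44907 = -104*80 - 44907 = -8320 - 44907 = -53227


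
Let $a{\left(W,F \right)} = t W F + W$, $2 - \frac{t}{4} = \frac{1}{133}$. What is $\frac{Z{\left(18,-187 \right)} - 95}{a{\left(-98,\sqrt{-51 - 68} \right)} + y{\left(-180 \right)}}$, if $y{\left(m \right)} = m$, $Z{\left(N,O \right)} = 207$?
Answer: $- \frac{2810024}{6558686481} + \frac{7894880 i \sqrt{119}}{6558686481} \approx -0.00042844 + 0.013131 i$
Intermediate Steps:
$t = \frac{1060}{133}$ ($t = 8 - \frac{4}{133} = \frac{1060}{133} \approx 7.9699$)
$a{\left(W,F \right)} = W + \frac{1060 F W}{133}$ ($a{\left(W,F \right)} = \frac{1060 W}{133} F + W = \frac{1060 F W}{133} + W = W + \frac{1060 F W}{133}$)
$\frac{Z{\left(18,-187 \right)} - 95}{a{\left(-98,\sqrt{-51 - 68} \right)} + y{\left(-180 \right)}} = \frac{207 - 95}{\frac{1}{133} \left(-98\right) \left(133 + 1060 \sqrt{-51 - 68}\right) - 180} = \frac{112}{\frac{1}{133} \left(-98\right) \left(133 + 1060 \sqrt{-119}\right) - 180} = \frac{112}{\frac{1}{133} \left(-98\right) \left(133 + 1060 i \sqrt{119}\right) - 180} = \frac{112}{\left(-98 - \frac{14840 i \sqrt{119}}{19}\right) - 180} = \frac{112}{-278 - \frac{14840 i \sqrt{119}}{19}}$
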